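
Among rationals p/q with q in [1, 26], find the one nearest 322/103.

25/8

Expand x = 322/103 as a continued fraction with the Euclidean algorithm:
  322 = 3*103 + 13, so a_0 = 3.
  103 = 7*13 + 12, so a_1 = 7.
  13 = 1*12 + 1, so a_2 = 1.
  12 = 12*1 + 0, so a_3 = 12.
so x = [3; 7, 1, 12].
Convergents (p_i = a_i*p_{i-1} + p_{i-2}, q_i = a_i*q_{i-1} + q_{i-2} with p_{-2}=0, p_{-1}=1, q_{-2}=1, q_{-1}=0), until the denominator exceeds 26:
  i=0: a_0=3, p_0 = 3*1 + 0 = 3, q_0 = 3*0 + 1 = 1.
  i=1: a_1=7, p_1 = 7*3 + 1 = 22, q_1 = 7*1 + 0 = 7.
  i=2: a_2=1, p_2 = 1*22 + 3 = 25, q_2 = 1*7 + 1 = 8.
  i=3: a_3=12, p_3 = 12*25 + 22 = 322, q_3 = 12*8 + 7 = 103.
q_3 = 103 > 26, so the last convergent with denominator <= 26 is p_2/q_2 = 25/8.
The closest fraction with denominator <= 26 is either p_2/q_2 or the intermediate fraction (k*p_2 + p_1)/(k*q_2 + q_1) with the largest k >= 1 whose denominator stays <= 26; these approach x as k grows, and every other convergent or intermediate fraction in range is farther away.
Largest k: floor((26 - q_1)/q_2) = floor((26 - 7)/8) = 2.
That gives (2*25 + 22)/(2*8 + 7) = 72/23.
Compare the errors: |x - 25/8| = |322*8 - 25*103|/(103*8) = 1/824, and |x - 72/23| = |322*23 - 72*103|/(103*23) = 10/2369.
Cross-multiplying, 1*2369 = 2369 < 8240 = 10*824, so 1/824 is smaller: the convergent 25/8 is closer to x than 72/23.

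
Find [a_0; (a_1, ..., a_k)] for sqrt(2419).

[49; (5, 2, 5, 98)]

Write x_i = (sqrt(2419) + m_i)/d_i with (m_0, d_0) = (0, 1). a_0 = floor(sqrt(2419)) = 49, since 49^2 = 2401 <= 2419 < 2500 = 50^2.
Iterate m_{i+1} = d_i*a_i - m_i, d_{i+1} = (2419 - m_{i+1}^2)/d_i, a_{i+1} = floor((a_0 + m_{i+1})/d_{i+1}):
  m_1 = 1*49 - 0 = 49, d_1 = (2419 - 49^2)/1 = 18/1 = 18, a_1 = floor((49 + 49)/18) = 5.
  m_2 = 18*5 - 49 = 41, d_2 = (2419 - 41^2)/18 = 738/18 = 41, a_2 = floor((49 + 41)/41) = 2.
  m_3 = 41*2 - 41 = 41, d_3 = (2419 - 41^2)/41 = 738/41 = 18, a_3 = floor((49 + 41)/18) = 5.
  m_4 = 18*5 - 41 = 49, d_4 = (2419 - 49^2)/18 = 18/18 = 1, a_4 = floor((49 + 49)/1) = 98.
  m_5 = 1*98 - 49 = 49, d_5 = (2419 - 49^2)/1 = 18/1 = 18: (m_5, d_5) = (m_1, d_1) = (49, 18), so from here the quotients repeat a_1, ..., a_4; the period length is 4.
Hence the expansion of sqrt(2419) is a_0 = 49 followed by the repeating block 5, 2, 5, 98 (period 4).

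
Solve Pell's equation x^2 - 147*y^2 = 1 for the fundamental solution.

First expand sqrt(147) as a continued fraction. With x_i = (sqrt(147) + m_i)/d_i and (m_0, d_0) = (0, 1): a_0 = floor(sqrt(147)) = 12, since 12^2 = 144 <= 147 < 169 = 13^2.
Iterate m_{i+1} = d_i*a_i - m_i, d_{i+1} = (147 - m_{i+1}^2)/d_i, a_{i+1} = floor((a_0 + m_{i+1})/d_{i+1}):
  m_1 = 1*12 - 0 = 12, d_1 = (147 - 12^2)/1 = 3/1 = 3, a_1 = floor((12 + 12)/3) = 8.
  m_2 = 3*8 - 12 = 12, d_2 = (147 - 12^2)/3 = 3/3 = 1, a_2 = floor((12 + 12)/1) = 24.
  m_3 = 1*24 - 12 = 12, d_3 = (147 - 12^2)/1 = 3/1 = 3: (m_3, d_3) = (m_1, d_1) = (12, 3), so from here the quotients repeat a_1, a_2; the period length is 2.
So sqrt(147) = [12; (8, 24)] with period length k = 2.
k is even, so the fundamental solution of x^2 - 147y^2 = 1 is (p_{k-1}, q_{k-1}) = (p_1, q_1); compute convergents through index 1.
Convergents (p_i = a_i*p_{i-1} + p_{i-2}, q_i = a_i*q_{i-1} + q_{i-2} with p_{-2}=0, p_{-1}=1, q_{-2}=1, q_{-1}=0):
  i=0: a_0=12, p_0 = 12*1 + 0 = 12, q_0 = 12*0 + 1 = 1.
  i=1: a_1=8, p_1 = 8*12 + 1 = 97, q_1 = 8*1 + 0 = 8.
Check: 97^2 - 147*8^2 = 9409 - 9408 = 1, so (x, y) = (97, 8) solves the equation, and by the theorem it is the least positive solution.

(x, y) = (97, 8)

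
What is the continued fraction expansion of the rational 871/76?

Run the Euclidean algorithm on 871 and 76; the successive quotients are the partial quotients a_0, a_1, ... (each step inverts the fractional part left over by the previous one):
  871 = 11*76 + 35, so a_0 = 11.
  76 = 2*35 + 6, so a_1 = 2.
  35 = 5*6 + 5, so a_2 = 5.
  6 = 1*5 + 1, so a_3 = 1.
  5 = 5*1 + 0, so a_4 = 5.
The remainder reaches 0 after 5 divisions, so the expansion has 5 partial quotients, read off in order.

[11; 2, 5, 1, 5]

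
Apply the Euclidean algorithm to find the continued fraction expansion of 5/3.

[1; 1, 2]

Run the Euclidean algorithm on 5 and 3; the successive quotients are the partial quotients a_0, a_1, ... (each step inverts the fractional part left over by the previous one):
  5 = 1*3 + 2, so a_0 = 1.
  3 = 1*2 + 1, so a_1 = 1.
  2 = 2*1 + 0, so a_2 = 2.
The remainder reaches 0 after 3 divisions, so the expansion has 3 partial quotients, read off in order.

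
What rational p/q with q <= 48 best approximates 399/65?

221/36

Expand x = 399/65 as a continued fraction with the Euclidean algorithm:
  399 = 6*65 + 9, so a_0 = 6.
  65 = 7*9 + 2, so a_1 = 7.
  9 = 4*2 + 1, so a_2 = 4.
  2 = 2*1 + 0, so a_3 = 2.
so x = [6; 7, 4, 2].
Convergents (p_i = a_i*p_{i-1} + p_{i-2}, q_i = a_i*q_{i-1} + q_{i-2} with p_{-2}=0, p_{-1}=1, q_{-2}=1, q_{-1}=0), until the denominator exceeds 48:
  i=0: a_0=6, p_0 = 6*1 + 0 = 6, q_0 = 6*0 + 1 = 1.
  i=1: a_1=7, p_1 = 7*6 + 1 = 43, q_1 = 7*1 + 0 = 7.
  i=2: a_2=4, p_2 = 4*43 + 6 = 178, q_2 = 4*7 + 1 = 29.
  i=3: a_3=2, p_3 = 2*178 + 43 = 399, q_3 = 2*29 + 7 = 65.
q_3 = 65 > 48, so the last convergent with denominator <= 48 is p_2/q_2 = 178/29.
The closest fraction with denominator <= 48 is either p_2/q_2 or the intermediate fraction (k*p_2 + p_1)/(k*q_2 + q_1) with the largest k >= 1 whose denominator stays <= 48; these approach x as k grows, and every other convergent or intermediate fraction in range is farther away.
Largest k: floor((48 - q_1)/q_2) = floor((48 - 7)/29) = 1.
That gives (1*178 + 43)/(1*29 + 7) = 221/36.
Compare the errors: |x - 178/29| = |399*29 - 178*65|/(65*29) = 1/1885, and |x - 221/36| = |399*36 - 221*65|/(65*36) = 1/2340.
Cross-multiplying, 1*1885 = 1885 < 2340 = 1*2340, so 1/2340 is smaller: the intermediate fraction 221/36 is closer to x than 178/29.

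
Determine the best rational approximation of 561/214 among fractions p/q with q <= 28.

55/21

Expand x = 561/214 as a continued fraction with the Euclidean algorithm:
  561 = 2*214 + 133, so a_0 = 2.
  214 = 1*133 + 81, so a_1 = 1.
  133 = 1*81 + 52, so a_2 = 1.
  81 = 1*52 + 29, so a_3 = 1.
  52 = 1*29 + 23, so a_4 = 1.
  29 = 1*23 + 6, so a_5 = 1.
  23 = 3*6 + 5, so a_6 = 3.
  6 = 1*5 + 1, so a_7 = 1.
  5 = 5*1 + 0, so a_8 = 5.
so x = [2; 1, 1, 1, 1, 1, 3, 1, 5].
Convergents (p_i = a_i*p_{i-1} + p_{i-2}, q_i = a_i*q_{i-1} + q_{i-2} with p_{-2}=0, p_{-1}=1, q_{-2}=1, q_{-1}=0), until the denominator exceeds 28:
  i=0: a_0=2, p_0 = 2*1 + 0 = 2, q_0 = 2*0 + 1 = 1.
  i=1: a_1=1, p_1 = 1*2 + 1 = 3, q_1 = 1*1 + 0 = 1.
  i=2: a_2=1, p_2 = 1*3 + 2 = 5, q_2 = 1*1 + 1 = 2.
  i=3: a_3=1, p_3 = 1*5 + 3 = 8, q_3 = 1*2 + 1 = 3.
  i=4: a_4=1, p_4 = 1*8 + 5 = 13, q_4 = 1*3 + 2 = 5.
  i=5: a_5=1, p_5 = 1*13 + 8 = 21, q_5 = 1*5 + 3 = 8.
  i=6: a_6=3, p_6 = 3*21 + 13 = 76, q_6 = 3*8 + 5 = 29.
q_6 = 29 > 28, so the last convergent with denominator <= 28 is p_5/q_5 = 21/8.
The closest fraction with denominator <= 28 is either p_5/q_5 or the intermediate fraction (k*p_5 + p_4)/(k*q_5 + q_4) with the largest k >= 1 whose denominator stays <= 28; these approach x as k grows, and every other convergent or intermediate fraction in range is farther away.
Largest k: floor((28 - q_4)/q_5) = floor((28 - 5)/8) = 2.
That gives (2*21 + 13)/(2*8 + 5) = 55/21.
Compare the errors: |x - 21/8| = |561*8 - 21*214|/(214*8) = 6/1712, and |x - 55/21| = |561*21 - 55*214|/(214*21) = 11/4494.
Cross-multiplying, 11*1712 = 18832 < 26964 = 6*4494, so 11/4494 is smaller: the intermediate fraction 55/21 is closer to x than 21/8.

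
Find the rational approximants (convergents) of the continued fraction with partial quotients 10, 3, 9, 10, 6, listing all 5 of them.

Using the convergent recurrence p_i = a_i*p_{i-1} + p_{i-2}, q_i = a_i*q_{i-1} + q_{i-2} with p_{-2}=0, p_{-1}=1, q_{-2}=1, q_{-1}=0:
  i=0: a_0=10, p_0 = 10*1 + 0 = 10, q_0 = 10*0 + 1 = 1.
  i=1: a_1=3, p_1 = 3*10 + 1 = 31, q_1 = 3*1 + 0 = 3.
  i=2: a_2=9, p_2 = 9*31 + 10 = 289, q_2 = 9*3 + 1 = 28.
  i=3: a_3=10, p_3 = 10*289 + 31 = 2921, q_3 = 10*28 + 3 = 283.
  i=4: a_4=6, p_4 = 6*2921 + 289 = 17815, q_4 = 6*283 + 28 = 1726.

10/1, 31/3, 289/28, 2921/283, 17815/1726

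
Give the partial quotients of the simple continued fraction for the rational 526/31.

Run the Euclidean algorithm on 526 and 31; the successive quotients are the partial quotients a_0, a_1, ... (each step inverts the fractional part left over by the previous one):
  526 = 16*31 + 30, so a_0 = 16.
  31 = 1*30 + 1, so a_1 = 1.
  30 = 30*1 + 0, so a_2 = 30.
The remainder reaches 0 after 3 divisions, so the expansion has 3 partial quotients, read off in order.

[16; 1, 30]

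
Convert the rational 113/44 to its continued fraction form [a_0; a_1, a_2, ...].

[2; 1, 1, 3, 6]

Run the Euclidean algorithm on 113 and 44; the successive quotients are the partial quotients a_0, a_1, ... (each step inverts the fractional part left over by the previous one):
  113 = 2*44 + 25, so a_0 = 2.
  44 = 1*25 + 19, so a_1 = 1.
  25 = 1*19 + 6, so a_2 = 1.
  19 = 3*6 + 1, so a_3 = 3.
  6 = 6*1 + 0, so a_4 = 6.
The remainder reaches 0 after 5 divisions, so the expansion has 5 partial quotients, read off in order.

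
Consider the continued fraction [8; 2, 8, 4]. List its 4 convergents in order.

8/1, 17/2, 144/17, 593/70

Using the convergent recurrence p_i = a_i*p_{i-1} + p_{i-2}, q_i = a_i*q_{i-1} + q_{i-2} with p_{-2}=0, p_{-1}=1, q_{-2}=1, q_{-1}=0:
  i=0: a_0=8, p_0 = 8*1 + 0 = 8, q_0 = 8*0 + 1 = 1.
  i=1: a_1=2, p_1 = 2*8 + 1 = 17, q_1 = 2*1 + 0 = 2.
  i=2: a_2=8, p_2 = 8*17 + 8 = 144, q_2 = 8*2 + 1 = 17.
  i=3: a_3=4, p_3 = 4*144 + 17 = 593, q_3 = 4*17 + 2 = 70.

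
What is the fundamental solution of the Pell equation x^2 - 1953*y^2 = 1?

(x, y) = (3844063, 86984)

First expand sqrt(1953) as a continued fraction. With x_i = (sqrt(1953) + m_i)/d_i and (m_0, d_0) = (0, 1): a_0 = floor(sqrt(1953)) = 44, since 44^2 = 1936 <= 1953 < 2025 = 45^2.
Iterate m_{i+1} = d_i*a_i - m_i, d_{i+1} = (1953 - m_{i+1}^2)/d_i, a_{i+1} = floor((a_0 + m_{i+1})/d_{i+1}):
  m_1 = 1*44 - 0 = 44, d_1 = (1953 - 44^2)/1 = 17/1 = 17, a_1 = floor((44 + 44)/17) = 5.
  m_2 = 17*5 - 44 = 41, d_2 = (1953 - 41^2)/17 = 272/17 = 16, a_2 = floor((44 + 41)/16) = 5.
  m_3 = 16*5 - 41 = 39, d_3 = (1953 - 39^2)/16 = 432/16 = 27, a_3 = floor((44 + 39)/27) = 3.
  m_4 = 27*3 - 39 = 42, d_4 = (1953 - 42^2)/27 = 189/27 = 7, a_4 = floor((44 + 42)/7) = 12.
  m_5 = 7*12 - 42 = 42, d_5 = (1953 - 42^2)/7 = 189/7 = 27, a_5 = floor((44 + 42)/27) = 3.
  m_6 = 27*3 - 42 = 39, d_6 = (1953 - 39^2)/27 = 432/27 = 16, a_6 = floor((44 + 39)/16) = 5.
  m_7 = 16*5 - 39 = 41, d_7 = (1953 - 41^2)/16 = 272/16 = 17, a_7 = floor((44 + 41)/17) = 5.
  m_8 = 17*5 - 41 = 44, d_8 = (1953 - 44^2)/17 = 17/17 = 1, a_8 = floor((44 + 44)/1) = 88.
  m_9 = 1*88 - 44 = 44, d_9 = (1953 - 44^2)/1 = 17/1 = 17: (m_9, d_9) = (m_1, d_1) = (44, 17), so from here the quotients repeat a_1, ..., a_8; the period length is 8.
So sqrt(1953) = [44; (5, 5, 3, 12, 3, 5, 5, 88)] with period length k = 8.
k is even, so the fundamental solution of x^2 - 1953y^2 = 1 is (p_{k-1}, q_{k-1}) = (p_7, q_7); compute convergents through index 7.
Convergents (p_i = a_i*p_{i-1} + p_{i-2}, q_i = a_i*q_{i-1} + q_{i-2} with p_{-2}=0, p_{-1}=1, q_{-2}=1, q_{-1}=0):
  i=0: a_0=44, p_0 = 44*1 + 0 = 44, q_0 = 44*0 + 1 = 1.
  i=1: a_1=5, p_1 = 5*44 + 1 = 221, q_1 = 5*1 + 0 = 5.
  i=2: a_2=5, p_2 = 5*221 + 44 = 1149, q_2 = 5*5 + 1 = 26.
  i=3: a_3=3, p_3 = 3*1149 + 221 = 3668, q_3 = 3*26 + 5 = 83.
  i=4: a_4=12, p_4 = 12*3668 + 1149 = 45165, q_4 = 12*83 + 26 = 1022.
  i=5: a_5=3, p_5 = 3*45165 + 3668 = 139163, q_5 = 3*1022 + 83 = 3149.
  i=6: a_6=5, p_6 = 5*139163 + 45165 = 740980, q_6 = 5*3149 + 1022 = 16767.
  i=7: a_7=5, p_7 = 5*740980 + 139163 = 3844063, q_7 = 5*16767 + 3149 = 86984.
Check: 3844063^2 - 1953*86984^2 = 14776820347969 - 14776820347968 = 1, so (x, y) = (3844063, 86984) solves the equation, and by the theorem it is the least positive solution.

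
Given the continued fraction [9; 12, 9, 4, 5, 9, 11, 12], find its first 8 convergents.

9/1, 109/12, 990/109, 4069/448, 21335/2349, 196084/21589, 2178259/239828, 26335192/2899525

Using the convergent recurrence p_i = a_i*p_{i-1} + p_{i-2}, q_i = a_i*q_{i-1} + q_{i-2} with p_{-2}=0, p_{-1}=1, q_{-2}=1, q_{-1}=0:
  i=0: a_0=9, p_0 = 9*1 + 0 = 9, q_0 = 9*0 + 1 = 1.
  i=1: a_1=12, p_1 = 12*9 + 1 = 109, q_1 = 12*1 + 0 = 12.
  i=2: a_2=9, p_2 = 9*109 + 9 = 990, q_2 = 9*12 + 1 = 109.
  i=3: a_3=4, p_3 = 4*990 + 109 = 4069, q_3 = 4*109 + 12 = 448.
  i=4: a_4=5, p_4 = 5*4069 + 990 = 21335, q_4 = 5*448 + 109 = 2349.
  i=5: a_5=9, p_5 = 9*21335 + 4069 = 196084, q_5 = 9*2349 + 448 = 21589.
  i=6: a_6=11, p_6 = 11*196084 + 21335 = 2178259, q_6 = 11*21589 + 2349 = 239828.
  i=7: a_7=12, p_7 = 12*2178259 + 196084 = 26335192, q_7 = 12*239828 + 21589 = 2899525.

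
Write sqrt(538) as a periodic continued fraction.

Write x_i = (sqrt(538) + m_i)/d_i with (m_0, d_0) = (0, 1). a_0 = floor(sqrt(538)) = 23, since 23^2 = 529 <= 538 < 576 = 24^2.
Iterate m_{i+1} = d_i*a_i - m_i, d_{i+1} = (538 - m_{i+1}^2)/d_i, a_{i+1} = floor((a_0 + m_{i+1})/d_{i+1}):
  m_1 = 1*23 - 0 = 23, d_1 = (538 - 23^2)/1 = 9/1 = 9, a_1 = floor((23 + 23)/9) = 5.
  m_2 = 9*5 - 23 = 22, d_2 = (538 - 22^2)/9 = 54/9 = 6, a_2 = floor((23 + 22)/6) = 7.
  m_3 = 6*7 - 22 = 20, d_3 = (538 - 20^2)/6 = 138/6 = 23, a_3 = floor((23 + 20)/23) = 1.
  m_4 = 23*1 - 20 = 3, d_4 = (538 - 3^2)/23 = 529/23 = 23, a_4 = floor((23 + 3)/23) = 1.
  m_5 = 23*1 - 3 = 20, d_5 = (538 - 20^2)/23 = 138/23 = 6, a_5 = floor((23 + 20)/6) = 7.
  m_6 = 6*7 - 20 = 22, d_6 = (538 - 22^2)/6 = 54/6 = 9, a_6 = floor((23 + 22)/9) = 5.
  m_7 = 9*5 - 22 = 23, d_7 = (538 - 23^2)/9 = 9/9 = 1, a_7 = floor((23 + 23)/1) = 46.
  m_8 = 1*46 - 23 = 23, d_8 = (538 - 23^2)/1 = 9/1 = 9: (m_8, d_8) = (m_1, d_1) = (23, 9), so from here the quotients repeat a_1, ..., a_7; the period length is 7.
Hence the expansion of sqrt(538) is a_0 = 23 followed by the repeating block 5, 7, 1, 1, 7, 5, 46 (period 7).

[23; (5, 7, 1, 1, 7, 5, 46)]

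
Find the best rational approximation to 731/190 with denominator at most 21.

50/13

Expand x = 731/190 as a continued fraction with the Euclidean algorithm:
  731 = 3*190 + 161, so a_0 = 3.
  190 = 1*161 + 29, so a_1 = 1.
  161 = 5*29 + 16, so a_2 = 5.
  29 = 1*16 + 13, so a_3 = 1.
  16 = 1*13 + 3, so a_4 = 1.
  13 = 4*3 + 1, so a_5 = 4.
  3 = 3*1 + 0, so a_6 = 3.
so x = [3; 1, 5, 1, 1, 4, 3].
Convergents (p_i = a_i*p_{i-1} + p_{i-2}, q_i = a_i*q_{i-1} + q_{i-2} with p_{-2}=0, p_{-1}=1, q_{-2}=1, q_{-1}=0), until the denominator exceeds 21:
  i=0: a_0=3, p_0 = 3*1 + 0 = 3, q_0 = 3*0 + 1 = 1.
  i=1: a_1=1, p_1 = 1*3 + 1 = 4, q_1 = 1*1 + 0 = 1.
  i=2: a_2=5, p_2 = 5*4 + 3 = 23, q_2 = 5*1 + 1 = 6.
  i=3: a_3=1, p_3 = 1*23 + 4 = 27, q_3 = 1*6 + 1 = 7.
  i=4: a_4=1, p_4 = 1*27 + 23 = 50, q_4 = 1*7 + 6 = 13.
  i=5: a_5=4, p_5 = 4*50 + 27 = 227, q_5 = 4*13 + 7 = 59.
q_5 = 59 > 21, so the last convergent with denominator <= 21 is p_4/q_4 = 50/13.
The closest fraction with denominator <= 21 is either p_4/q_4 or the intermediate fraction (k*p_4 + p_3)/(k*q_4 + q_3) with the largest k >= 1 whose denominator stays <= 21; these approach x as k grows, and every other convergent or intermediate fraction in range is farther away.
Largest k: floor((21 - q_3)/q_4) = floor((21 - 7)/13) = 1.
That gives (1*50 + 27)/(1*13 + 7) = 77/20.
Compare the errors: |x - 50/13| = |731*13 - 50*190|/(190*13) = 3/2470, and |x - 77/20| = |731*20 - 77*190|/(190*20) = 10/3800.
Cross-multiplying, 3*3800 = 11400 < 24700 = 10*2470, so 3/2470 is smaller: the convergent 50/13 is closer to x than 77/20.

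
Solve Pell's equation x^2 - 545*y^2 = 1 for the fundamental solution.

(x, y) = (1961, 84)

First expand sqrt(545) as a continued fraction. With x_i = (sqrt(545) + m_i)/d_i and (m_0, d_0) = (0, 1): a_0 = floor(sqrt(545)) = 23, since 23^2 = 529 <= 545 < 576 = 24^2.
Iterate m_{i+1} = d_i*a_i - m_i, d_{i+1} = (545 - m_{i+1}^2)/d_i, a_{i+1} = floor((a_0 + m_{i+1})/d_{i+1}):
  m_1 = 1*23 - 0 = 23, d_1 = (545 - 23^2)/1 = 16/1 = 16, a_1 = floor((23 + 23)/16) = 2.
  m_2 = 16*2 - 23 = 9, d_2 = (545 - 9^2)/16 = 464/16 = 29, a_2 = floor((23 + 9)/29) = 1.
  m_3 = 29*1 - 9 = 20, d_3 = (545 - 20^2)/29 = 145/29 = 5, a_3 = floor((23 + 20)/5) = 8.
  m_4 = 5*8 - 20 = 20, d_4 = (545 - 20^2)/5 = 145/5 = 29, a_4 = floor((23 + 20)/29) = 1.
  m_5 = 29*1 - 20 = 9, d_5 = (545 - 9^2)/29 = 464/29 = 16, a_5 = floor((23 + 9)/16) = 2.
  m_6 = 16*2 - 9 = 23, d_6 = (545 - 23^2)/16 = 16/16 = 1, a_6 = floor((23 + 23)/1) = 46.
  m_7 = 1*46 - 23 = 23, d_7 = (545 - 23^2)/1 = 16/1 = 16: (m_7, d_7) = (m_1, d_1) = (23, 16), so from here the quotients repeat a_1, ..., a_6; the period length is 6.
So sqrt(545) = [23; (2, 1, 8, 1, 2, 46)] with period length k = 6.
k is even, so the fundamental solution of x^2 - 545y^2 = 1 is (p_{k-1}, q_{k-1}) = (p_5, q_5); compute convergents through index 5.
Convergents (p_i = a_i*p_{i-1} + p_{i-2}, q_i = a_i*q_{i-1} + q_{i-2} with p_{-2}=0, p_{-1}=1, q_{-2}=1, q_{-1}=0):
  i=0: a_0=23, p_0 = 23*1 + 0 = 23, q_0 = 23*0 + 1 = 1.
  i=1: a_1=2, p_1 = 2*23 + 1 = 47, q_1 = 2*1 + 0 = 2.
  i=2: a_2=1, p_2 = 1*47 + 23 = 70, q_2 = 1*2 + 1 = 3.
  i=3: a_3=8, p_3 = 8*70 + 47 = 607, q_3 = 8*3 + 2 = 26.
  i=4: a_4=1, p_4 = 1*607 + 70 = 677, q_4 = 1*26 + 3 = 29.
  i=5: a_5=2, p_5 = 2*677 + 607 = 1961, q_5 = 2*29 + 26 = 84.
Check: 1961^2 - 545*84^2 = 3845521 - 3845520 = 1, so (x, y) = (1961, 84) solves the equation, and by the theorem it is the least positive solution.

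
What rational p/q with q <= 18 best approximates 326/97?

37/11

Expand x = 326/97 as a continued fraction with the Euclidean algorithm:
  326 = 3*97 + 35, so a_0 = 3.
  97 = 2*35 + 27, so a_1 = 2.
  35 = 1*27 + 8, so a_2 = 1.
  27 = 3*8 + 3, so a_3 = 3.
  8 = 2*3 + 2, so a_4 = 2.
  3 = 1*2 + 1, so a_5 = 1.
  2 = 2*1 + 0, so a_6 = 2.
so x = [3; 2, 1, 3, 2, 1, 2].
Convergents (p_i = a_i*p_{i-1} + p_{i-2}, q_i = a_i*q_{i-1} + q_{i-2} with p_{-2}=0, p_{-1}=1, q_{-2}=1, q_{-1}=0), until the denominator exceeds 18:
  i=0: a_0=3, p_0 = 3*1 + 0 = 3, q_0 = 3*0 + 1 = 1.
  i=1: a_1=2, p_1 = 2*3 + 1 = 7, q_1 = 2*1 + 0 = 2.
  i=2: a_2=1, p_2 = 1*7 + 3 = 10, q_2 = 1*2 + 1 = 3.
  i=3: a_3=3, p_3 = 3*10 + 7 = 37, q_3 = 3*3 + 2 = 11.
  i=4: a_4=2, p_4 = 2*37 + 10 = 84, q_4 = 2*11 + 3 = 25.
q_4 = 25 > 18, so the last convergent with denominator <= 18 is p_3/q_3 = 37/11.
The closest fraction with denominator <= 18 is either p_3/q_3 or the intermediate fraction (k*p_3 + p_2)/(k*q_3 + q_2) with the largest k >= 1 whose denominator stays <= 18; these approach x as k grows, and every other convergent or intermediate fraction in range is farther away.
Largest k: floor((18 - q_2)/q_3) = floor((18 - 3)/11) = 1.
That gives (1*37 + 10)/(1*11 + 3) = 47/14.
Compare the errors: |x - 37/11| = |326*11 - 37*97|/(97*11) = 3/1067, and |x - 47/14| = |326*14 - 47*97|/(97*14) = 5/1358.
Cross-multiplying, 3*1358 = 4074 < 5335 = 5*1067, so 3/1067 is smaller: the convergent 37/11 is closer to x than 47/14.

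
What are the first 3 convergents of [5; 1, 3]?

5/1, 6/1, 23/4

Using the convergent recurrence p_i = a_i*p_{i-1} + p_{i-2}, q_i = a_i*q_{i-1} + q_{i-2} with p_{-2}=0, p_{-1}=1, q_{-2}=1, q_{-1}=0:
  i=0: a_0=5, p_0 = 5*1 + 0 = 5, q_0 = 5*0 + 1 = 1.
  i=1: a_1=1, p_1 = 1*5 + 1 = 6, q_1 = 1*1 + 0 = 1.
  i=2: a_2=3, p_2 = 3*6 + 5 = 23, q_2 = 3*1 + 1 = 4.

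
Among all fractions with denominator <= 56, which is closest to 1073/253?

123/29

Expand x = 1073/253 as a continued fraction with the Euclidean algorithm:
  1073 = 4*253 + 61, so a_0 = 4.
  253 = 4*61 + 9, so a_1 = 4.
  61 = 6*9 + 7, so a_2 = 6.
  9 = 1*7 + 2, so a_3 = 1.
  7 = 3*2 + 1, so a_4 = 3.
  2 = 2*1 + 0, so a_5 = 2.
so x = [4; 4, 6, 1, 3, 2].
Convergents (p_i = a_i*p_{i-1} + p_{i-2}, q_i = a_i*q_{i-1} + q_{i-2} with p_{-2}=0, p_{-1}=1, q_{-2}=1, q_{-1}=0), until the denominator exceeds 56:
  i=0: a_0=4, p_0 = 4*1 + 0 = 4, q_0 = 4*0 + 1 = 1.
  i=1: a_1=4, p_1 = 4*4 + 1 = 17, q_1 = 4*1 + 0 = 4.
  i=2: a_2=6, p_2 = 6*17 + 4 = 106, q_2 = 6*4 + 1 = 25.
  i=3: a_3=1, p_3 = 1*106 + 17 = 123, q_3 = 1*25 + 4 = 29.
  i=4: a_4=3, p_4 = 3*123 + 106 = 475, q_4 = 3*29 + 25 = 112.
q_4 = 112 > 56, so the last convergent with denominator <= 56 is p_3/q_3 = 123/29.
The closest fraction with denominator <= 56 is either p_3/q_3 or the intermediate fraction (k*p_3 + p_2)/(k*q_3 + q_2) with the largest k >= 1 whose denominator stays <= 56; these approach x as k grows, and every other convergent or intermediate fraction in range is farther away.
Largest k: floor((56 - q_2)/q_3) = floor((56 - 25)/29) = 1.
That gives (1*123 + 106)/(1*29 + 25) = 229/54.
Compare the errors: |x - 123/29| = |1073*29 - 123*253|/(253*29) = 2/7337, and |x - 229/54| = |1073*54 - 229*253|/(253*54) = 5/13662.
Cross-multiplying, 2*13662 = 27324 < 36685 = 5*7337, so 2/7337 is smaller: the convergent 123/29 is closer to x than 229/54.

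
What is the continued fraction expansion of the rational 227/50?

[4; 1, 1, 5, 1, 3]

Run the Euclidean algorithm on 227 and 50; the successive quotients are the partial quotients a_0, a_1, ... (each step inverts the fractional part left over by the previous one):
  227 = 4*50 + 27, so a_0 = 4.
  50 = 1*27 + 23, so a_1 = 1.
  27 = 1*23 + 4, so a_2 = 1.
  23 = 5*4 + 3, so a_3 = 5.
  4 = 1*3 + 1, so a_4 = 1.
  3 = 3*1 + 0, so a_5 = 3.
The remainder reaches 0 after 6 divisions, so the expansion has 6 partial quotients, read off in order.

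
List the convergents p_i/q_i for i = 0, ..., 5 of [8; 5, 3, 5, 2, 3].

Using the convergent recurrence p_i = a_i*p_{i-1} + p_{i-2}, q_i = a_i*q_{i-1} + q_{i-2} with p_{-2}=0, p_{-1}=1, q_{-2}=1, q_{-1}=0:
  i=0: a_0=8, p_0 = 8*1 + 0 = 8, q_0 = 8*0 + 1 = 1.
  i=1: a_1=5, p_1 = 5*8 + 1 = 41, q_1 = 5*1 + 0 = 5.
  i=2: a_2=3, p_2 = 3*41 + 8 = 131, q_2 = 3*5 + 1 = 16.
  i=3: a_3=5, p_3 = 5*131 + 41 = 696, q_3 = 5*16 + 5 = 85.
  i=4: a_4=2, p_4 = 2*696 + 131 = 1523, q_4 = 2*85 + 16 = 186.
  i=5: a_5=3, p_5 = 3*1523 + 696 = 5265, q_5 = 3*186 + 85 = 643.

8/1, 41/5, 131/16, 696/85, 1523/186, 5265/643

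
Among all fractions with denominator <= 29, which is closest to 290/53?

Expand x = 290/53 as a continued fraction with the Euclidean algorithm:
  290 = 5*53 + 25, so a_0 = 5.
  53 = 2*25 + 3, so a_1 = 2.
  25 = 8*3 + 1, so a_2 = 8.
  3 = 3*1 + 0, so a_3 = 3.
so x = [5; 2, 8, 3].
Convergents (p_i = a_i*p_{i-1} + p_{i-2}, q_i = a_i*q_{i-1} + q_{i-2} with p_{-2}=0, p_{-1}=1, q_{-2}=1, q_{-1}=0), until the denominator exceeds 29:
  i=0: a_0=5, p_0 = 5*1 + 0 = 5, q_0 = 5*0 + 1 = 1.
  i=1: a_1=2, p_1 = 2*5 + 1 = 11, q_1 = 2*1 + 0 = 2.
  i=2: a_2=8, p_2 = 8*11 + 5 = 93, q_2 = 8*2 + 1 = 17.
  i=3: a_3=3, p_3 = 3*93 + 11 = 290, q_3 = 3*17 + 2 = 53.
q_3 = 53 > 29, so the last convergent with denominator <= 29 is p_2/q_2 = 93/17.
The closest fraction with denominator <= 29 is either p_2/q_2 or the intermediate fraction (k*p_2 + p_1)/(k*q_2 + q_1) with the largest k >= 1 whose denominator stays <= 29; these approach x as k grows, and every other convergent or intermediate fraction in range is farther away.
Largest k: floor((29 - q_1)/q_2) = floor((29 - 2)/17) = 1.
That gives (1*93 + 11)/(1*17 + 2) = 104/19.
Compare the errors: |x - 93/17| = |290*17 - 93*53|/(53*17) = 1/901, and |x - 104/19| = |290*19 - 104*53|/(53*19) = 2/1007.
Cross-multiplying, 1*1007 = 1007 < 1802 = 2*901, so 1/901 is smaller: the convergent 93/17 is closer to x than 104/19.

93/17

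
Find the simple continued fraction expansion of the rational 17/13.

[1; 3, 4]

Run the Euclidean algorithm on 17 and 13; the successive quotients are the partial quotients a_0, a_1, ... (each step inverts the fractional part left over by the previous one):
  17 = 1*13 + 4, so a_0 = 1.
  13 = 3*4 + 1, so a_1 = 3.
  4 = 4*1 + 0, so a_2 = 4.
The remainder reaches 0 after 3 divisions, so the expansion has 3 partial quotients, read off in order.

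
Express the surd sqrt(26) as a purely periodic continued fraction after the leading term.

[5; (10)]

Write x_i = (sqrt(26) + m_i)/d_i with (m_0, d_0) = (0, 1). a_0 = floor(sqrt(26)) = 5, since 5^2 = 25 <= 26 < 36 = 6^2.
Iterate m_{i+1} = d_i*a_i - m_i, d_{i+1} = (26 - m_{i+1}^2)/d_i, a_{i+1} = floor((a_0 + m_{i+1})/d_{i+1}):
  m_1 = 1*5 - 0 = 5, d_1 = (26 - 5^2)/1 = 1/1 = 1, a_1 = floor((5 + 5)/1) = 10.
  m_2 = 1*10 - 5 = 5, d_2 = (26 - 5^2)/1 = 1/1 = 1: (m_2, d_2) = (m_1, d_1) = (5, 1), so from here the quotient a_1 repeats; the period length is 1.
Hence the expansion of sqrt(26) is a_0 = 5 followed by the repeating block 10 (period 1).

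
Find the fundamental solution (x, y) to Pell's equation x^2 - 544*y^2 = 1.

(x, y) = (2449, 105)

First expand sqrt(544) as a continued fraction. With x_i = (sqrt(544) + m_i)/d_i and (m_0, d_0) = (0, 1): a_0 = floor(sqrt(544)) = 23, since 23^2 = 529 <= 544 < 576 = 24^2.
Iterate m_{i+1} = d_i*a_i - m_i, d_{i+1} = (544 - m_{i+1}^2)/d_i, a_{i+1} = floor((a_0 + m_{i+1})/d_{i+1}):
  m_1 = 1*23 - 0 = 23, d_1 = (544 - 23^2)/1 = 15/1 = 15, a_1 = floor((23 + 23)/15) = 3.
  m_2 = 15*3 - 23 = 22, d_2 = (544 - 22^2)/15 = 60/15 = 4, a_2 = floor((23 + 22)/4) = 11.
  m_3 = 4*11 - 22 = 22, d_3 = (544 - 22^2)/4 = 60/4 = 15, a_3 = floor((23 + 22)/15) = 3.
  m_4 = 15*3 - 22 = 23, d_4 = (544 - 23^2)/15 = 15/15 = 1, a_4 = floor((23 + 23)/1) = 46.
  m_5 = 1*46 - 23 = 23, d_5 = (544 - 23^2)/1 = 15/1 = 15: (m_5, d_5) = (m_1, d_1) = (23, 15), so from here the quotients repeat a_1, ..., a_4; the period length is 4.
So sqrt(544) = [23; (3, 11, 3, 46)] with period length k = 4.
k is even, so the fundamental solution of x^2 - 544y^2 = 1 is (p_{k-1}, q_{k-1}) = (p_3, q_3); compute convergents through index 3.
Convergents (p_i = a_i*p_{i-1} + p_{i-2}, q_i = a_i*q_{i-1} + q_{i-2} with p_{-2}=0, p_{-1}=1, q_{-2}=1, q_{-1}=0):
  i=0: a_0=23, p_0 = 23*1 + 0 = 23, q_0 = 23*0 + 1 = 1.
  i=1: a_1=3, p_1 = 3*23 + 1 = 70, q_1 = 3*1 + 0 = 3.
  i=2: a_2=11, p_2 = 11*70 + 23 = 793, q_2 = 11*3 + 1 = 34.
  i=3: a_3=3, p_3 = 3*793 + 70 = 2449, q_3 = 3*34 + 3 = 105.
Check: 2449^2 - 544*105^2 = 5997601 - 5997600 = 1, so (x, y) = (2449, 105) solves the equation, and by the theorem it is the least positive solution.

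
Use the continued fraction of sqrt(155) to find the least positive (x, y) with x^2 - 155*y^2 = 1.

First expand sqrt(155) as a continued fraction. With x_i = (sqrt(155) + m_i)/d_i and (m_0, d_0) = (0, 1): a_0 = floor(sqrt(155)) = 12, since 12^2 = 144 <= 155 < 169 = 13^2.
Iterate m_{i+1} = d_i*a_i - m_i, d_{i+1} = (155 - m_{i+1}^2)/d_i, a_{i+1} = floor((a_0 + m_{i+1})/d_{i+1}):
  m_1 = 1*12 - 0 = 12, d_1 = (155 - 12^2)/1 = 11/1 = 11, a_1 = floor((12 + 12)/11) = 2.
  m_2 = 11*2 - 12 = 10, d_2 = (155 - 10^2)/11 = 55/11 = 5, a_2 = floor((12 + 10)/5) = 4.
  m_3 = 5*4 - 10 = 10, d_3 = (155 - 10^2)/5 = 55/5 = 11, a_3 = floor((12 + 10)/11) = 2.
  m_4 = 11*2 - 10 = 12, d_4 = (155 - 12^2)/11 = 11/11 = 1, a_4 = floor((12 + 12)/1) = 24.
  m_5 = 1*24 - 12 = 12, d_5 = (155 - 12^2)/1 = 11/1 = 11: (m_5, d_5) = (m_1, d_1) = (12, 11), so from here the quotients repeat a_1, ..., a_4; the period length is 4.
So sqrt(155) = [12; (2, 4, 2, 24)] with period length k = 4.
k is even, so the fundamental solution of x^2 - 155y^2 = 1 is (p_{k-1}, q_{k-1}) = (p_3, q_3); compute convergents through index 3.
Convergents (p_i = a_i*p_{i-1} + p_{i-2}, q_i = a_i*q_{i-1} + q_{i-2} with p_{-2}=0, p_{-1}=1, q_{-2}=1, q_{-1}=0):
  i=0: a_0=12, p_0 = 12*1 + 0 = 12, q_0 = 12*0 + 1 = 1.
  i=1: a_1=2, p_1 = 2*12 + 1 = 25, q_1 = 2*1 + 0 = 2.
  i=2: a_2=4, p_2 = 4*25 + 12 = 112, q_2 = 4*2 + 1 = 9.
  i=3: a_3=2, p_3 = 2*112 + 25 = 249, q_3 = 2*9 + 2 = 20.
Check: 249^2 - 155*20^2 = 62001 - 62000 = 1, so (x, y) = (249, 20) solves the equation, and by the theorem it is the least positive solution.

(x, y) = (249, 20)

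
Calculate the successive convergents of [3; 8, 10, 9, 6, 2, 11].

3/1, 25/8, 253/81, 2302/737, 14065/4503, 30432/9743, 348817/111676

Using the convergent recurrence p_i = a_i*p_{i-1} + p_{i-2}, q_i = a_i*q_{i-1} + q_{i-2} with p_{-2}=0, p_{-1}=1, q_{-2}=1, q_{-1}=0:
  i=0: a_0=3, p_0 = 3*1 + 0 = 3, q_0 = 3*0 + 1 = 1.
  i=1: a_1=8, p_1 = 8*3 + 1 = 25, q_1 = 8*1 + 0 = 8.
  i=2: a_2=10, p_2 = 10*25 + 3 = 253, q_2 = 10*8 + 1 = 81.
  i=3: a_3=9, p_3 = 9*253 + 25 = 2302, q_3 = 9*81 + 8 = 737.
  i=4: a_4=6, p_4 = 6*2302 + 253 = 14065, q_4 = 6*737 + 81 = 4503.
  i=5: a_5=2, p_5 = 2*14065 + 2302 = 30432, q_5 = 2*4503 + 737 = 9743.
  i=6: a_6=11, p_6 = 11*30432 + 14065 = 348817, q_6 = 11*9743 + 4503 = 111676.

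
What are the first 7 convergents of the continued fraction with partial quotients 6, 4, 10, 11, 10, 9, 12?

Using the convergent recurrence p_i = a_i*p_{i-1} + p_{i-2}, q_i = a_i*q_{i-1} + q_{i-2} with p_{-2}=0, p_{-1}=1, q_{-2}=1, q_{-1}=0:
  i=0: a_0=6, p_0 = 6*1 + 0 = 6, q_0 = 6*0 + 1 = 1.
  i=1: a_1=4, p_1 = 4*6 + 1 = 25, q_1 = 4*1 + 0 = 4.
  i=2: a_2=10, p_2 = 10*25 + 6 = 256, q_2 = 10*4 + 1 = 41.
  i=3: a_3=11, p_3 = 11*256 + 25 = 2841, q_3 = 11*41 + 4 = 455.
  i=4: a_4=10, p_4 = 10*2841 + 256 = 28666, q_4 = 10*455 + 41 = 4591.
  i=5: a_5=9, p_5 = 9*28666 + 2841 = 260835, q_5 = 9*4591 + 455 = 41774.
  i=6: a_6=12, p_6 = 12*260835 + 28666 = 3158686, q_6 = 12*41774 + 4591 = 505879.

6/1, 25/4, 256/41, 2841/455, 28666/4591, 260835/41774, 3158686/505879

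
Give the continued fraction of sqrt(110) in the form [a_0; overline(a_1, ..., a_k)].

[10; overline(2, 20)]

Write x_i = (sqrt(110) + m_i)/d_i with (m_0, d_0) = (0, 1). a_0 = floor(sqrt(110)) = 10, since 10^2 = 100 <= 110 < 121 = 11^2.
Iterate m_{i+1} = d_i*a_i - m_i, d_{i+1} = (110 - m_{i+1}^2)/d_i, a_{i+1} = floor((a_0 + m_{i+1})/d_{i+1}):
  m_1 = 1*10 - 0 = 10, d_1 = (110 - 10^2)/1 = 10/1 = 10, a_1 = floor((10 + 10)/10) = 2.
  m_2 = 10*2 - 10 = 10, d_2 = (110 - 10^2)/10 = 10/10 = 1, a_2 = floor((10 + 10)/1) = 20.
  m_3 = 1*20 - 10 = 10, d_3 = (110 - 10^2)/1 = 10/1 = 10: (m_3, d_3) = (m_1, d_1) = (10, 10), so from here the quotients repeat a_1, a_2; the period length is 2.
Hence the expansion of sqrt(110) is a_0 = 10 followed by the repeating block 2, 20 (period 2).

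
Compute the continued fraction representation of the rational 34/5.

[6; 1, 4]

Run the Euclidean algorithm on 34 and 5; the successive quotients are the partial quotients a_0, a_1, ... (each step inverts the fractional part left over by the previous one):
  34 = 6*5 + 4, so a_0 = 6.
  5 = 1*4 + 1, so a_1 = 1.
  4 = 4*1 + 0, so a_2 = 4.
The remainder reaches 0 after 3 divisions, so the expansion has 3 partial quotients, read off in order.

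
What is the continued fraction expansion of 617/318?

Run the Euclidean algorithm on 617 and 318; the successive quotients are the partial quotients a_0, a_1, ... (each step inverts the fractional part left over by the previous one):
  617 = 1*318 + 299, so a_0 = 1.
  318 = 1*299 + 19, so a_1 = 1.
  299 = 15*19 + 14, so a_2 = 15.
  19 = 1*14 + 5, so a_3 = 1.
  14 = 2*5 + 4, so a_4 = 2.
  5 = 1*4 + 1, so a_5 = 1.
  4 = 4*1 + 0, so a_6 = 4.
The remainder reaches 0 after 7 divisions, so the expansion has 7 partial quotients, read off in order.

[1; 1, 15, 1, 2, 1, 4]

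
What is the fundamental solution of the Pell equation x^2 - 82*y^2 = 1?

(x, y) = (163, 18)

First expand sqrt(82) as a continued fraction. With x_i = (sqrt(82) + m_i)/d_i and (m_0, d_0) = (0, 1): a_0 = floor(sqrt(82)) = 9, since 9^2 = 81 <= 82 < 100 = 10^2.
Iterate m_{i+1} = d_i*a_i - m_i, d_{i+1} = (82 - m_{i+1}^2)/d_i, a_{i+1} = floor((a_0 + m_{i+1})/d_{i+1}):
  m_1 = 1*9 - 0 = 9, d_1 = (82 - 9^2)/1 = 1/1 = 1, a_1 = floor((9 + 9)/1) = 18.
  m_2 = 1*18 - 9 = 9, d_2 = (82 - 9^2)/1 = 1/1 = 1: (m_2, d_2) = (m_1, d_1) = (9, 1), so from here the quotient a_1 repeats; the period length is 1.
So sqrt(82) = [9; (18)] with period length k = 1.
k is odd, so (p_{k-1}, q_{k-1}) only solves x^2 - 82y^2 = -1 and the fundamental solution of x^2 - 82y^2 = 1 is (p_{2k-1}, q_{2k-1}) = (p_1, q_1); compute convergents through index 1, running through the period twice.
Convergents (p_i = a_i*p_{i-1} + p_{i-2}, q_i = a_i*q_{i-1} + q_{i-2} with p_{-2}=0, p_{-1}=1, q_{-2}=1, q_{-1}=0):
  i=0: a_0=9, p_0 = 9*1 + 0 = 9, q_0 = 9*0 + 1 = 1.
  i=1: a_1=18, p_1 = 18*9 + 1 = 163, q_1 = 18*1 + 0 = 18.
Indeed p_0^2 - 82*q_0^2 = 81 - 82 = -1, not +1.
Check: 163^2 - 82*18^2 = 26569 - 26568 = 1, so (x, y) = (163, 18) solves the equation, and by the theorem it is the least positive solution.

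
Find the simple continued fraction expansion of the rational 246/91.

[2; 1, 2, 2, 1, 2, 3]

Run the Euclidean algorithm on 246 and 91; the successive quotients are the partial quotients a_0, a_1, ... (each step inverts the fractional part left over by the previous one):
  246 = 2*91 + 64, so a_0 = 2.
  91 = 1*64 + 27, so a_1 = 1.
  64 = 2*27 + 10, so a_2 = 2.
  27 = 2*10 + 7, so a_3 = 2.
  10 = 1*7 + 3, so a_4 = 1.
  7 = 2*3 + 1, so a_5 = 2.
  3 = 3*1 + 0, so a_6 = 3.
The remainder reaches 0 after 7 divisions, so the expansion has 7 partial quotients, read off in order.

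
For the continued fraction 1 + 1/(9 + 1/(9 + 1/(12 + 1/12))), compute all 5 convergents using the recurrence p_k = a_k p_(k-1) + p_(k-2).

Using the convergent recurrence p_i = a_i*p_{i-1} + p_{i-2}, q_i = a_i*q_{i-1} + q_{i-2} with p_{-2}=0, p_{-1}=1, q_{-2}=1, q_{-1}=0:
  i=0: a_0=1, p_0 = 1*1 + 0 = 1, q_0 = 1*0 + 1 = 1.
  i=1: a_1=9, p_1 = 9*1 + 1 = 10, q_1 = 9*1 + 0 = 9.
  i=2: a_2=9, p_2 = 9*10 + 1 = 91, q_2 = 9*9 + 1 = 82.
  i=3: a_3=12, p_3 = 12*91 + 10 = 1102, q_3 = 12*82 + 9 = 993.
  i=4: a_4=12, p_4 = 12*1102 + 91 = 13315, q_4 = 12*993 + 82 = 11998.

1/1, 10/9, 91/82, 1102/993, 13315/11998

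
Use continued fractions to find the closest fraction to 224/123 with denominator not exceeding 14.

20/11

Expand x = 224/123 as a continued fraction with the Euclidean algorithm:
  224 = 1*123 + 101, so a_0 = 1.
  123 = 1*101 + 22, so a_1 = 1.
  101 = 4*22 + 13, so a_2 = 4.
  22 = 1*13 + 9, so a_3 = 1.
  13 = 1*9 + 4, so a_4 = 1.
  9 = 2*4 + 1, so a_5 = 2.
  4 = 4*1 + 0, so a_6 = 4.
so x = [1; 1, 4, 1, 1, 2, 4].
Convergents (p_i = a_i*p_{i-1} + p_{i-2}, q_i = a_i*q_{i-1} + q_{i-2} with p_{-2}=0, p_{-1}=1, q_{-2}=1, q_{-1}=0), until the denominator exceeds 14:
  i=0: a_0=1, p_0 = 1*1 + 0 = 1, q_0 = 1*0 + 1 = 1.
  i=1: a_1=1, p_1 = 1*1 + 1 = 2, q_1 = 1*1 + 0 = 1.
  i=2: a_2=4, p_2 = 4*2 + 1 = 9, q_2 = 4*1 + 1 = 5.
  i=3: a_3=1, p_3 = 1*9 + 2 = 11, q_3 = 1*5 + 1 = 6.
  i=4: a_4=1, p_4 = 1*11 + 9 = 20, q_4 = 1*6 + 5 = 11.
  i=5: a_5=2, p_5 = 2*20 + 11 = 51, q_5 = 2*11 + 6 = 28.
q_5 = 28 > 14, so the last convergent with denominator <= 14 is p_4/q_4 = 20/11.
The closest fraction with denominator <= 14 is either p_4/q_4 or the intermediate fraction (k*p_4 + p_3)/(k*q_4 + q_3) with the largest k >= 1 whose denominator stays <= 14; these approach x as k grows, and every other convergent or intermediate fraction in range is farther away.
Largest k: floor((14 - q_3)/q_4) = floor((14 - 6)/11) = 0.
Since k = 0, no intermediate fraction beyond p_4/q_4 has denominator <= 14, so the convergent 20/11 is the closest (its error is |224*11 - 20*123|/(123*11) = 4/1353).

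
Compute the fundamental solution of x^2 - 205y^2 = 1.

(x, y) = (39689, 2772)

First expand sqrt(205) as a continued fraction. With x_i = (sqrt(205) + m_i)/d_i and (m_0, d_0) = (0, 1): a_0 = floor(sqrt(205)) = 14, since 14^2 = 196 <= 205 < 225 = 15^2.
Iterate m_{i+1} = d_i*a_i - m_i, d_{i+1} = (205 - m_{i+1}^2)/d_i, a_{i+1} = floor((a_0 + m_{i+1})/d_{i+1}):
  m_1 = 1*14 - 0 = 14, d_1 = (205 - 14^2)/1 = 9/1 = 9, a_1 = floor((14 + 14)/9) = 3.
  m_2 = 9*3 - 14 = 13, d_2 = (205 - 13^2)/9 = 36/9 = 4, a_2 = floor((14 + 13)/4) = 6.
  m_3 = 4*6 - 13 = 11, d_3 = (205 - 11^2)/4 = 84/4 = 21, a_3 = floor((14 + 11)/21) = 1.
  m_4 = 21*1 - 11 = 10, d_4 = (205 - 10^2)/21 = 105/21 = 5, a_4 = floor((14 + 10)/5) = 4.
  m_5 = 5*4 - 10 = 10, d_5 = (205 - 10^2)/5 = 105/5 = 21, a_5 = floor((14 + 10)/21) = 1.
  m_6 = 21*1 - 10 = 11, d_6 = (205 - 11^2)/21 = 84/21 = 4, a_6 = floor((14 + 11)/4) = 6.
  m_7 = 4*6 - 11 = 13, d_7 = (205 - 13^2)/4 = 36/4 = 9, a_7 = floor((14 + 13)/9) = 3.
  m_8 = 9*3 - 13 = 14, d_8 = (205 - 14^2)/9 = 9/9 = 1, a_8 = floor((14 + 14)/1) = 28.
  m_9 = 1*28 - 14 = 14, d_9 = (205 - 14^2)/1 = 9/1 = 9: (m_9, d_9) = (m_1, d_1) = (14, 9), so from here the quotients repeat a_1, ..., a_8; the period length is 8.
So sqrt(205) = [14; (3, 6, 1, 4, 1, 6, 3, 28)] with period length k = 8.
k is even, so the fundamental solution of x^2 - 205y^2 = 1 is (p_{k-1}, q_{k-1}) = (p_7, q_7); compute convergents through index 7.
Convergents (p_i = a_i*p_{i-1} + p_{i-2}, q_i = a_i*q_{i-1} + q_{i-2} with p_{-2}=0, p_{-1}=1, q_{-2}=1, q_{-1}=0):
  i=0: a_0=14, p_0 = 14*1 + 0 = 14, q_0 = 14*0 + 1 = 1.
  i=1: a_1=3, p_1 = 3*14 + 1 = 43, q_1 = 3*1 + 0 = 3.
  i=2: a_2=6, p_2 = 6*43 + 14 = 272, q_2 = 6*3 + 1 = 19.
  i=3: a_3=1, p_3 = 1*272 + 43 = 315, q_3 = 1*19 + 3 = 22.
  i=4: a_4=4, p_4 = 4*315 + 272 = 1532, q_4 = 4*22 + 19 = 107.
  i=5: a_5=1, p_5 = 1*1532 + 315 = 1847, q_5 = 1*107 + 22 = 129.
  i=6: a_6=6, p_6 = 6*1847 + 1532 = 12614, q_6 = 6*129 + 107 = 881.
  i=7: a_7=3, p_7 = 3*12614 + 1847 = 39689, q_7 = 3*881 + 129 = 2772.
Check: 39689^2 - 205*2772^2 = 1575216721 - 1575216720 = 1, so (x, y) = (39689, 2772) solves the equation, and by the theorem it is the least positive solution.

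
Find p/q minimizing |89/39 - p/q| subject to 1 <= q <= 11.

16/7

Expand x = 89/39 as a continued fraction with the Euclidean algorithm:
  89 = 2*39 + 11, so a_0 = 2.
  39 = 3*11 + 6, so a_1 = 3.
  11 = 1*6 + 5, so a_2 = 1.
  6 = 1*5 + 1, so a_3 = 1.
  5 = 5*1 + 0, so a_4 = 5.
so x = [2; 3, 1, 1, 5].
Convergents (p_i = a_i*p_{i-1} + p_{i-2}, q_i = a_i*q_{i-1} + q_{i-2} with p_{-2}=0, p_{-1}=1, q_{-2}=1, q_{-1}=0), until the denominator exceeds 11:
  i=0: a_0=2, p_0 = 2*1 + 0 = 2, q_0 = 2*0 + 1 = 1.
  i=1: a_1=3, p_1 = 3*2 + 1 = 7, q_1 = 3*1 + 0 = 3.
  i=2: a_2=1, p_2 = 1*7 + 2 = 9, q_2 = 1*3 + 1 = 4.
  i=3: a_3=1, p_3 = 1*9 + 7 = 16, q_3 = 1*4 + 3 = 7.
  i=4: a_4=5, p_4 = 5*16 + 9 = 89, q_4 = 5*7 + 4 = 39.
q_4 = 39 > 11, so the last convergent with denominator <= 11 is p_3/q_3 = 16/7.
The closest fraction with denominator <= 11 is either p_3/q_3 or the intermediate fraction (k*p_3 + p_2)/(k*q_3 + q_2) with the largest k >= 1 whose denominator stays <= 11; these approach x as k grows, and every other convergent or intermediate fraction in range is farther away.
Largest k: floor((11 - q_2)/q_3) = floor((11 - 4)/7) = 1.
That gives (1*16 + 9)/(1*7 + 4) = 25/11.
Compare the errors: |x - 16/7| = |89*7 - 16*39|/(39*7) = 1/273, and |x - 25/11| = |89*11 - 25*39|/(39*11) = 4/429.
Cross-multiplying, 1*429 = 429 < 1092 = 4*273, so 1/273 is smaller: the convergent 16/7 is closer to x than 25/11.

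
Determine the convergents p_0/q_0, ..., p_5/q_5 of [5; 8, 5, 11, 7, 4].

Using the convergent recurrence p_i = a_i*p_{i-1} + p_{i-2}, q_i = a_i*q_{i-1} + q_{i-2} with p_{-2}=0, p_{-1}=1, q_{-2}=1, q_{-1}=0:
  i=0: a_0=5, p_0 = 5*1 + 0 = 5, q_0 = 5*0 + 1 = 1.
  i=1: a_1=8, p_1 = 8*5 + 1 = 41, q_1 = 8*1 + 0 = 8.
  i=2: a_2=5, p_2 = 5*41 + 5 = 210, q_2 = 5*8 + 1 = 41.
  i=3: a_3=11, p_3 = 11*210 + 41 = 2351, q_3 = 11*41 + 8 = 459.
  i=4: a_4=7, p_4 = 7*2351 + 210 = 16667, q_4 = 7*459 + 41 = 3254.
  i=5: a_5=4, p_5 = 4*16667 + 2351 = 69019, q_5 = 4*3254 + 459 = 13475.

5/1, 41/8, 210/41, 2351/459, 16667/3254, 69019/13475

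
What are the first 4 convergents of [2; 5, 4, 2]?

2/1, 11/5, 46/21, 103/47

Using the convergent recurrence p_i = a_i*p_{i-1} + p_{i-2}, q_i = a_i*q_{i-1} + q_{i-2} with p_{-2}=0, p_{-1}=1, q_{-2}=1, q_{-1}=0:
  i=0: a_0=2, p_0 = 2*1 + 0 = 2, q_0 = 2*0 + 1 = 1.
  i=1: a_1=5, p_1 = 5*2 + 1 = 11, q_1 = 5*1 + 0 = 5.
  i=2: a_2=4, p_2 = 4*11 + 2 = 46, q_2 = 4*5 + 1 = 21.
  i=3: a_3=2, p_3 = 2*46 + 11 = 103, q_3 = 2*21 + 5 = 47.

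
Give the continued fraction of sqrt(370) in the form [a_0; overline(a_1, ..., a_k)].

Write x_i = (sqrt(370) + m_i)/d_i with (m_0, d_0) = (0, 1). a_0 = floor(sqrt(370)) = 19, since 19^2 = 361 <= 370 < 400 = 20^2.
Iterate m_{i+1} = d_i*a_i - m_i, d_{i+1} = (370 - m_{i+1}^2)/d_i, a_{i+1} = floor((a_0 + m_{i+1})/d_{i+1}):
  m_1 = 1*19 - 0 = 19, d_1 = (370 - 19^2)/1 = 9/1 = 9, a_1 = floor((19 + 19)/9) = 4.
  m_2 = 9*4 - 19 = 17, d_2 = (370 - 17^2)/9 = 81/9 = 9, a_2 = floor((19 + 17)/9) = 4.
  m_3 = 9*4 - 17 = 19, d_3 = (370 - 19^2)/9 = 9/9 = 1, a_3 = floor((19 + 19)/1) = 38.
  m_4 = 1*38 - 19 = 19, d_4 = (370 - 19^2)/1 = 9/1 = 9: (m_4, d_4) = (m_1, d_1) = (19, 9), so from here the quotients repeat a_1, ..., a_3; the period length is 3.
Hence the expansion of sqrt(370) is a_0 = 19 followed by the repeating block 4, 4, 38 (period 3).

[19; overline(4, 4, 38)]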